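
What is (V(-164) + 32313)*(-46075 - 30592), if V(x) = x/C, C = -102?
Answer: -126350666015/51 ≈ -2.4775e+9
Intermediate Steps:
V(x) = -x/102 (V(x) = x/(-102) = x*(-1/102) = -x/102)
(V(-164) + 32313)*(-46075 - 30592) = (-1/102*(-164) + 32313)*(-46075 - 30592) = (82/51 + 32313)*(-76667) = (1648045/51)*(-76667) = -126350666015/51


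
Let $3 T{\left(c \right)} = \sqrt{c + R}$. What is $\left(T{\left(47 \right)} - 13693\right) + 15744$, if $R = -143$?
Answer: $2051 + \frac{4 i \sqrt{6}}{3} \approx 2051.0 + 3.266 i$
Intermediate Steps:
$T{\left(c \right)} = \frac{\sqrt{-143 + c}}{3}$ ($T{\left(c \right)} = \frac{\sqrt{c - 143}}{3} = \frac{\sqrt{-143 + c}}{3}$)
$\left(T{\left(47 \right)} - 13693\right) + 15744 = \left(\frac{\sqrt{-143 + 47}}{3} - 13693\right) + 15744 = \left(\frac{\sqrt{-96}}{3} - 13693\right) + 15744 = \left(\frac{4 i \sqrt{6}}{3} - 13693\right) + 15744 = \left(-13693 + \frac{4 i \sqrt{6}}{3}\right) + 15744 = 2051 + \frac{4 i \sqrt{6}}{3}$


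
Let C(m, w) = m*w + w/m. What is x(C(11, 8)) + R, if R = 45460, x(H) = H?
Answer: 501036/11 ≈ 45549.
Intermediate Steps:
x(C(11, 8)) + R = (11*8 + 8/11) + 45460 = (88 + 8*(1/11)) + 45460 = (88 + 8/11) + 45460 = 976/11 + 45460 = 501036/11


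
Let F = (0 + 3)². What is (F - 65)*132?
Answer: -7392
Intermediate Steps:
F = 9 (F = 3² = 9)
(F - 65)*132 = (9 - 65)*132 = -56*132 = -7392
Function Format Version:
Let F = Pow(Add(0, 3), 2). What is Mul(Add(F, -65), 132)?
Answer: -7392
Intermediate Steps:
F = 9 (F = Pow(3, 2) = 9)
Mul(Add(F, -65), 132) = Mul(Add(9, -65), 132) = Mul(-56, 132) = -7392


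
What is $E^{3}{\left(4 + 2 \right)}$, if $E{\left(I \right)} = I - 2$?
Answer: $64$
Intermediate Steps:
$E{\left(I \right)} = -2 + I$
$E^{3}{\left(4 + 2 \right)} = \left(-2 + \left(4 + 2\right)\right)^{3} = \left(-2 + 6\right)^{3} = 4^{3} = 64$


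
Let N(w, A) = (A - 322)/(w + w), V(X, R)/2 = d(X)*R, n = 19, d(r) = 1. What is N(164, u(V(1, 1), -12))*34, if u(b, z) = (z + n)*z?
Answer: -3451/82 ≈ -42.085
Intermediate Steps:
V(X, R) = 2*R (V(X, R) = 2*(1*R) = 2*R)
u(b, z) = z*(19 + z) (u(b, z) = (z + 19)*z = (19 + z)*z = z*(19 + z))
N(w, A) = (-322 + A)/(2*w) (N(w, A) = (-322 + A)/((2*w)) = (-322 + A)*(1/(2*w)) = (-322 + A)/(2*w))
N(164, u(V(1, 1), -12))*34 = ((½)*(-322 - 12*(19 - 12))/164)*34 = ((½)*(1/164)*(-322 - 12*7))*34 = ((½)*(1/164)*(-322 - 84))*34 = ((½)*(1/164)*(-406))*34 = -203/164*34 = -3451/82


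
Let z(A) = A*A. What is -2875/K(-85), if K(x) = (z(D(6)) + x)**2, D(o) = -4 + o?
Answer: -2875/6561 ≈ -0.43820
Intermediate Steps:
z(A) = A**2
K(x) = (4 + x)**2 (K(x) = ((-4 + 6)**2 + x)**2 = (2**2 + x)**2 = (4 + x)**2)
-2875/K(-85) = -2875/(4 - 85)**2 = -2875/((-81)**2) = -2875/6561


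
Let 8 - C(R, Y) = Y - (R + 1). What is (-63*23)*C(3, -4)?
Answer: -23184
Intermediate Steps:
C(R, Y) = 9 + R - Y (C(R, Y) = 8 - (Y - (R + 1)) = 8 - (Y - (1 + R)) = 8 - (Y + (-1 - R)) = 8 - (-1 + Y - R) = 8 + (1 + R - Y) = 9 + R - Y)
(-63*23)*C(3, -4) = (-63*23)*(9 + 3 - 1*(-4)) = -1449*(9 + 3 + 4) = -1449*16 = -23184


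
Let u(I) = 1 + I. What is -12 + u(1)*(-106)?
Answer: -224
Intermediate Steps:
-12 + u(1)*(-106) = -12 + (1 + 1)*(-106) = -12 + 2*(-106) = -12 - 212 = -224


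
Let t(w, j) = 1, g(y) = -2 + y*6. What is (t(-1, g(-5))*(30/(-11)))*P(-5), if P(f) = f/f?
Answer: -30/11 ≈ -2.7273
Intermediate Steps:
g(y) = -2 + 6*y
P(f) = 1
(t(-1, g(-5))*(30/(-11)))*P(-5) = (1*(30/(-11)))*1 = (1*(30*(-1/11)))*1 = (1*(-30/11))*1 = -30/11*1 = -30/11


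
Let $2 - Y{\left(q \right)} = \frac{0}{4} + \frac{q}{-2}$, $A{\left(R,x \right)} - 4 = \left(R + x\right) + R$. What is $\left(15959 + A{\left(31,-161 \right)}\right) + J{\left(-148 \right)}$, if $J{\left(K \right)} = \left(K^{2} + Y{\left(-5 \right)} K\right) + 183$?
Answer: $38025$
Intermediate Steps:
$A{\left(R,x \right)} = 4 + x + 2 R$ ($A{\left(R,x \right)} = 4 + \left(\left(R + x\right) + R\right) = 4 + \left(x + 2 R\right) = 4 + x + 2 R$)
$Y{\left(q \right)} = 2 + \frac{q}{2}$ ($Y{\left(q \right)} = 2 - \left(\frac{0}{4} + \frac{q}{-2}\right) = 2 - \left(0 \cdot \frac{1}{4} + q \left(- \frac{1}{2}\right)\right) = 2 - \left(0 - \frac{q}{2}\right) = 2 - - \frac{q}{2} = 2 + \frac{q}{2}$)
$J{\left(K \right)} = 183 + K^{2} - \frac{K}{2}$ ($J{\left(K \right)} = \left(K^{2} + \left(2 + \frac{1}{2} \left(-5\right)\right) K\right) + 183 = \left(K^{2} + \left(2 - \frac{5}{2}\right) K\right) + 183 = \left(K^{2} - \frac{K}{2}\right) + 183 = 183 + K^{2} - \frac{K}{2}$)
$\left(15959 + A{\left(31,-161 \right)}\right) + J{\left(-148 \right)} = \left(15959 + \left(4 - 161 + 2 \cdot 31\right)\right) + \left(183 + \left(-148\right)^{2} - -74\right) = \left(15959 + \left(4 - 161 + 62\right)\right) + \left(183 + 21904 + 74\right) = \left(15959 - 95\right) + 22161 = 15864 + 22161 = 38025$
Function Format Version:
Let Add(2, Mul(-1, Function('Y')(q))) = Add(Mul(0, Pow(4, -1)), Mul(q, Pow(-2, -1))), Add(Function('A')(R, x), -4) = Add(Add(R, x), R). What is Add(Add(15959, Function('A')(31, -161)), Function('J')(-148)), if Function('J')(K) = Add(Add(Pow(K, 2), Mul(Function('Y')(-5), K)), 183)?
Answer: 38025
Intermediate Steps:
Function('A')(R, x) = Add(4, x, Mul(2, R)) (Function('A')(R, x) = Add(4, Add(Add(R, x), R)) = Add(4, Add(x, Mul(2, R))) = Add(4, x, Mul(2, R)))
Function('Y')(q) = Add(2, Mul(Rational(1, 2), q)) (Function('Y')(q) = Add(2, Mul(-1, Add(Mul(0, Pow(4, -1)), Mul(q, Pow(-2, -1))))) = Add(2, Mul(-1, Add(Mul(0, Rational(1, 4)), Mul(q, Rational(-1, 2))))) = Add(2, Mul(-1, Add(0, Mul(Rational(-1, 2), q)))) = Add(2, Mul(-1, Mul(Rational(-1, 2), q))) = Add(2, Mul(Rational(1, 2), q)))
Function('J')(K) = Add(183, Pow(K, 2), Mul(Rational(-1, 2), K)) (Function('J')(K) = Add(Add(Pow(K, 2), Mul(Add(2, Mul(Rational(1, 2), -5)), K)), 183) = Add(Add(Pow(K, 2), Mul(Add(2, Rational(-5, 2)), K)), 183) = Add(Add(Pow(K, 2), Mul(Rational(-1, 2), K)), 183) = Add(183, Pow(K, 2), Mul(Rational(-1, 2), K)))
Add(Add(15959, Function('A')(31, -161)), Function('J')(-148)) = Add(Add(15959, Add(4, -161, Mul(2, 31))), Add(183, Pow(-148, 2), Mul(Rational(-1, 2), -148))) = Add(Add(15959, Add(4, -161, 62)), Add(183, 21904, 74)) = Add(Add(15959, -95), 22161) = Add(15864, 22161) = 38025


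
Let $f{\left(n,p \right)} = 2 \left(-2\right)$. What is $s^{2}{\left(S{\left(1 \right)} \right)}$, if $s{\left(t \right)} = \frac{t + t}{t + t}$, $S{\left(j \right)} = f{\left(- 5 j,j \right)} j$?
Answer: $1$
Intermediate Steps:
$f{\left(n,p \right)} = -4$
$S{\left(j \right)} = - 4 j$
$s{\left(t \right)} = 1$ ($s{\left(t \right)} = \frac{2 t}{2 t} = 2 t \frac{1}{2 t} = 1$)
$s^{2}{\left(S{\left(1 \right)} \right)} = 1^{2} = 1$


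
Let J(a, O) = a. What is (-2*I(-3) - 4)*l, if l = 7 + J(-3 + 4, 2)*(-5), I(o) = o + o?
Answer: 16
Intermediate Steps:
I(o) = 2*o
l = 2 (l = 7 + (-3 + 4)*(-5) = 7 + 1*(-5) = 7 - 5 = 2)
(-2*I(-3) - 4)*l = (-4*(-3) - 4)*2 = (-2*(-6) - 4)*2 = (12 - 4)*2 = 8*2 = 16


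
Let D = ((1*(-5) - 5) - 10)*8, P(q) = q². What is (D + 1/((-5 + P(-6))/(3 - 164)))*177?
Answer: -906417/31 ≈ -29239.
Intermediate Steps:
D = -160 (D = ((-5 - 5) - 10)*8 = (-10 - 10)*8 = -20*8 = -160)
(D + 1/((-5 + P(-6))/(3 - 164)))*177 = (-160 + 1/((-5 + (-6)²)/(3 - 164)))*177 = (-160 + 1/((-5 + 36)/(-161)))*177 = (-160 + 1/(31*(-1/161)))*177 = (-160 + 1/(-31/161))*177 = (-160 - 161/31)*177 = -5121/31*177 = -906417/31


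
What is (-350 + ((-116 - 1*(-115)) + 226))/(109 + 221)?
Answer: -25/66 ≈ -0.37879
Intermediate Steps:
(-350 + ((-116 - 1*(-115)) + 226))/(109 + 221) = (-350 + ((-116 + 115) + 226))/330 = (-350 + (-1 + 226))*(1/330) = (-350 + 225)*(1/330) = -125*1/330 = -25/66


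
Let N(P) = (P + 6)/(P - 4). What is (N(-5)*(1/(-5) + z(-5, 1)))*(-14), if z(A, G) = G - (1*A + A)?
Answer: 84/5 ≈ 16.800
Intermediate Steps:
N(P) = (6 + P)/(-4 + P)
z(A, G) = G - 2*A (z(A, G) = G - (A + A) = G - 2*A)
(N(-5)*(1/(-5) + z(-5, 1)))*(-14) = (((6 - 5)/(-4 - 5))*(1/(-5) + (1 - 2*(-5))))*(-14) = ((1/(-9))*(1*(-1/5) + (1 + 10)))*(-14) = ((-1/9*1)*(-1/5 + 11))*(-14) = -1/9*54/5*(-14) = -6/5*(-14) = 84/5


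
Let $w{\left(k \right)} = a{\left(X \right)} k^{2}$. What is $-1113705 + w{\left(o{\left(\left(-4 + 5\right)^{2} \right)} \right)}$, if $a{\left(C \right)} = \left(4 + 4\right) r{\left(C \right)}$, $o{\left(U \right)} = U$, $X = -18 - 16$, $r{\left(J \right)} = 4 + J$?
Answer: $-1113945$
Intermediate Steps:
$X = -34$ ($X = -18 - 16 = -34$)
$a{\left(C \right)} = 32 + 8 C$ ($a{\left(C \right)} = \left(4 + 4\right) \left(4 + C\right) = 8 \left(4 + C\right) = 32 + 8 C$)
$w{\left(k \right)} = - 240 k^{2}$ ($w{\left(k \right)} = \left(32 + 8 \left(-34\right)\right) k^{2} = \left(32 - 272\right) k^{2} = - 240 k^{2}$)
$-1113705 + w{\left(o{\left(\left(-4 + 5\right)^{2} \right)} \right)} = -1113705 - 240 \left(\left(-4 + 5\right)^{2}\right)^{2} = -1113705 - 240 \left(1^{2}\right)^{2} = -1113705 - 240 \cdot 1^{2} = -1113705 - 240 = -1113945$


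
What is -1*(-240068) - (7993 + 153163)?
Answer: 78912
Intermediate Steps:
-1*(-240068) - (7993 + 153163) = 240068 - 1*161156 = 240068 - 161156 = 78912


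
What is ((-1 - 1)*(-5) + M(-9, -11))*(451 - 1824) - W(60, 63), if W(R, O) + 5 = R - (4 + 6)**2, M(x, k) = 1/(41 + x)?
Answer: -439293/32 ≈ -13728.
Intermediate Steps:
W(R, O) = -105 + R (W(R, O) = -5 + (R - (4 + 6)**2) = -5 + (R - 1*10**2) = -5 + (R - 1*100) = -5 + (R - 100) = -5 + (-100 + R) = -105 + R)
((-1 - 1)*(-5) + M(-9, -11))*(451 - 1824) - W(60, 63) = ((-1 - 1)*(-5) + 1/(41 - 9))*(451 - 1824) - (-105 + 60) = (-2*(-5) + 1/32)*(-1373) - 1*(-45) = (10 + 1/32)*(-1373) + 45 = (321/32)*(-1373) + 45 = -440733/32 + 45 = -439293/32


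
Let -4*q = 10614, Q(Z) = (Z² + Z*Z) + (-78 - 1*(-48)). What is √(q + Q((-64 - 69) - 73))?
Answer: √328754/2 ≈ 286.69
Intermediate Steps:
Q(Z) = -30 + 2*Z² (Q(Z) = (Z² + Z²) + (-78 + 48) = 2*Z² - 30 = -30 + 2*Z²)
q = -5307/2 (q = -¼*10614 = -5307/2 ≈ -2653.5)
√(q + Q((-64 - 69) - 73)) = √(-5307/2 + (-30 + 2*((-64 - 69) - 73)²)) = √(-5307/2 + (-30 + 2*(-133 - 73)²)) = √(-5307/2 + (-30 + 2*(-206)²)) = √(-5307/2 + (-30 + 2*42436)) = √(-5307/2 + (-30 + 84872)) = √(-5307/2 + 84842) = √(164377/2) = √328754/2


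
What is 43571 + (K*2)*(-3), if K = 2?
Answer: 43559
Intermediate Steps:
43571 + (K*2)*(-3) = 43571 + (2*2)*(-3) = 43571 + 4*(-3) = 43571 - 12 = 43559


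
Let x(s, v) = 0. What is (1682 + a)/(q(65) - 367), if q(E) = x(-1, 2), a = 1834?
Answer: -3516/367 ≈ -9.5804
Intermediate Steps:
q(E) = 0
(1682 + a)/(q(65) - 367) = (1682 + 1834)/(0 - 367) = 3516/(-367) = 3516*(-1/367) = -3516/367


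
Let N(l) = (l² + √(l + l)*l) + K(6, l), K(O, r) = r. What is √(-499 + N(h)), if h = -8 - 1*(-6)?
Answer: √(-497 - 4*I) ≈ 0.08971 - 22.294*I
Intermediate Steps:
h = -2 (h = -8 + 6 = -2)
N(l) = l + l² + √2*l^(3/2) (N(l) = (l² + √(l + l)*l) + l = (l² + √(2*l)*l) + l = (l² + (√2*√l)*l) + l = (l² + √2*l^(3/2)) + l = l + l² + √2*l^(3/2))
√(-499 + N(h)) = √(-499 + (-2 + (-2)² + √2*(-2)^(3/2))) = √(-499 + (-2 + 4 + √2*(-2*I*√2))) = √(-499 + (-2 + 4 - 4*I)) = √(-499 + (2 - 4*I)) = √(-497 - 4*I)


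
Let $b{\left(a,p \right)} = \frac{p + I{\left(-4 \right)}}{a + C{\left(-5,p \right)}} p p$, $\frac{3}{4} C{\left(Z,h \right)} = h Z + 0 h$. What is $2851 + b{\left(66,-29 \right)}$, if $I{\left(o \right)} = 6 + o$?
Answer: $\frac{2149957}{778} \approx 2763.4$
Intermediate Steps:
$C{\left(Z,h \right)} = \frac{4 Z h}{3}$ ($C{\left(Z,h \right)} = \frac{4 \left(h Z + 0 h\right)}{3} = \frac{4 \left(Z h + 0\right)}{3} = \frac{4 Z h}{3}$)
$b{\left(a,p \right)} = \frac{p^{2} \left(2 + p\right)}{a - \frac{20 p}{3}}$ ($b{\left(a,p \right)} = \frac{p + \left(6 - 4\right)}{a + \frac{4}{3} \left(-5\right) p} p p = \frac{p + 2}{a - \frac{20 p}{3}} p p = \frac{2 + p}{a - \frac{20 p}{3}} p p = \frac{p \left(2 + p\right)}{a - \frac{20 p}{3}} p = \frac{p^{2} \left(2 + p\right)}{a - \frac{20 p}{3}}$)
$2851 + b{\left(66,-29 \right)} = 2851 + \frac{3 \left(-29\right)^{2} \left(2 - 29\right)}{\left(-20\right) \left(-29\right) + 3 \cdot 66} = 2851 + 3 \cdot 841 \frac{1}{580 + 198} \left(-27\right) = 2851 + 3 \cdot 841 \cdot \frac{1}{778} \left(-27\right) = 2851 - \frac{68121}{778} = \frac{2149957}{778}$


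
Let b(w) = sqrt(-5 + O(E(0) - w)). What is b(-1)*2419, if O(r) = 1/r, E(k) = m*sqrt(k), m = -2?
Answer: 4838*I ≈ 4838.0*I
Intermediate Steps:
E(k) = -2*sqrt(k)
O(r) = 1/r
b(w) = sqrt(-5 - 1/w) (b(w) = sqrt(-5 + 1/(-2*sqrt(0) - w)) = sqrt(-5 + 1/(-2*0 - w)) = sqrt(-5 + 1/(0 - w)) = sqrt(-5 + 1/(-w)) = sqrt(-5 - 1/w))
b(-1)*2419 = sqrt(-5 - 1/(-1))*2419 = sqrt(-5 - 1*(-1))*2419 = sqrt(-5 + 1)*2419 = sqrt(-4)*2419 = (2*I)*2419 = 4838*I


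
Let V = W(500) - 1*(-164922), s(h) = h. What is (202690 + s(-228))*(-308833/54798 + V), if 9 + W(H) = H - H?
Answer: 914783420995171/27399 ≈ 3.3387e+10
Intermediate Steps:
W(H) = -9 (W(H) = -9 + (H - H) = -9 + 0 = -9)
V = 164913 (V = -9 - 1*(-164922) = -9 + 164922 = 164913)
(202690 + s(-228))*(-308833/54798 + V) = (202690 - 228)*(-308833/54798 + 164913) = 202462*(-308833*1/54798 + 164913) = 202462*(-308833/54798 + 164913) = 202462*(9036593741/54798) = 914783420995171/27399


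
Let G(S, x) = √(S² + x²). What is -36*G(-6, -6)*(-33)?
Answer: 7128*√2 ≈ 10081.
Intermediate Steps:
-36*G(-6, -6)*(-33) = -36*√((-6)² + (-6)²)*(-33) = -36*√(36 + 36)*(-33) = -216*√2*(-33) = 7128*√2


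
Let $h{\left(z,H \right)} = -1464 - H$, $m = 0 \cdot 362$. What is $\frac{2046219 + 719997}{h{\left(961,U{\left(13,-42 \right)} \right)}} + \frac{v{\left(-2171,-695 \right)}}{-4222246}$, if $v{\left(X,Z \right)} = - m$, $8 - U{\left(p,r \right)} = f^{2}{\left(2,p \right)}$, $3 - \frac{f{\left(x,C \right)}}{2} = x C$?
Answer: $\frac{691554}{161} \approx 4295.4$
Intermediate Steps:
$f{\left(x,C \right)} = 6 - 2 C x$ ($f{\left(x,C \right)} = 6 - 2 x C = 6 - 2 C x$)
$U{\left(p,r \right)} = 8 - \left(6 - 4 p\right)^{2}$ ($U{\left(p,r \right)} = 8 - \left(6 - 2 p 2\right)^{2} = 8 - \left(6 - 4 p\right)^{2}$)
$m = 0$
$v{\left(X,Z \right)} = 0$ ($v{\left(X,Z \right)} = \left(-1\right) 0 = 0$)
$\frac{2046219 + 719997}{h{\left(961,U{\left(13,-42 \right)} \right)}} + \frac{v{\left(-2171,-695 \right)}}{-4222246} = \frac{2046219 + 719997}{-1464 - \left(8 - 4 \left(-3 + 2 \cdot 13\right)^{2}\right)} + \frac{0}{-4222246} = \frac{2766216}{-1464 - \left(8 - 4 \left(-3 + 26\right)^{2}\right)} + 0 \left(- \frac{1}{4222246}\right) = \frac{2766216}{-1464 - \left(8 - 4 \cdot 23^{2}\right)} + 0 = \frac{2766216}{-1464 - \left(8 - 2116\right)} + 0 = \frac{2766216}{-1464 - -2108} + 0 = \frac{2766216}{-1464 + 2108} + 0 = \frac{2766216}{644} + 0 = 2766216 \cdot \frac{1}{644} + 0 = \frac{691554}{161} + 0 = \frac{691554}{161}$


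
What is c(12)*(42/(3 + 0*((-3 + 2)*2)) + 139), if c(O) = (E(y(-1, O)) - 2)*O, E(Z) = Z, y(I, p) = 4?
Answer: 3672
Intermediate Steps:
c(O) = 2*O (c(O) = (4 - 2)*O = 2*O)
c(12)*(42/(3 + 0*((-3 + 2)*2)) + 139) = (2*12)*(42/(3 + 0*((-3 + 2)*2)) + 139) = 24*(42/(3 + 0*(-1*2)) + 139) = 24*(42/(3 + 0*(-2)) + 139) = 24*(42/(3 + 0) + 139) = 24*(42/3 + 139) = 24*(42*(⅓) + 139) = 24*(14 + 139) = 24*153 = 3672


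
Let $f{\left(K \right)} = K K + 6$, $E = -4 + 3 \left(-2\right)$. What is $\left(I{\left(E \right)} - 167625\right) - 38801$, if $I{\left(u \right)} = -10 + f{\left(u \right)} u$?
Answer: $-207496$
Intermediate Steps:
$E = -10$ ($E = -4 - 6 = -10$)
$f{\left(K \right)} = 6 + K^{2}$ ($f{\left(K \right)} = K^{2} + 6 = 6 + K^{2}$)
$I{\left(u \right)} = -10 + u \left(6 + u^{2}\right)$ ($I{\left(u \right)} = -10 + \left(6 + u^{2}\right) u = -10 + u \left(6 + u^{2}\right)$)
$\left(I{\left(E \right)} - 167625\right) - 38801 = \left(\left(-10 - 10 \left(6 + \left(-10\right)^{2}\right)\right) - 167625\right) - 38801 = \left(\left(-10 - 10 \left(6 + 100\right)\right) - 167625\right) - 38801 = \left(\left(-10 - 1060\right) - 167625\right) - 38801 = \left(-1070 - 167625\right) - 38801 = -168695 - 38801 = -207496$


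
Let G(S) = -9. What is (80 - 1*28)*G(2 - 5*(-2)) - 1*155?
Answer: -623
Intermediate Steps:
(80 - 1*28)*G(2 - 5*(-2)) - 1*155 = (80 - 1*28)*(-9) - 1*155 = (80 - 28)*(-9) - 155 = 52*(-9) - 155 = -468 - 155 = -623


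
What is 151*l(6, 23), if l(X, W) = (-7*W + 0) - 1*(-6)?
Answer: -23405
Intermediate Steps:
l(X, W) = 6 - 7*W (l(X, W) = -7*W + 6 = 6 - 7*W)
151*l(6, 23) = 151*(6 - 7*23) = 151*(6 - 161) = 151*(-155) = -23405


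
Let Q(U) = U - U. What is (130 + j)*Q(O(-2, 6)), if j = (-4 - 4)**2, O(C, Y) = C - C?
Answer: 0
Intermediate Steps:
O(C, Y) = 0
Q(U) = 0
j = 64 (j = (-8)**2 = 64)
(130 + j)*Q(O(-2, 6)) = (130 + 64)*0 = 194*0 = 0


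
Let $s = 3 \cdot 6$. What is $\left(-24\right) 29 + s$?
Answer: $-678$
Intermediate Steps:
$s = 18$
$\left(-24\right) 29 + s = \left(-24\right) 29 + 18 = -696 + 18 = -678$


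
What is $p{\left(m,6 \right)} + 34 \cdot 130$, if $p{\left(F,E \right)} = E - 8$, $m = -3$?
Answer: $4418$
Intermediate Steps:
$p{\left(F,E \right)} = -8 + E$
$p{\left(m,6 \right)} + 34 \cdot 130 = \left(-8 + 6\right) + 34 \cdot 130 = -2 + 4420 = 4418$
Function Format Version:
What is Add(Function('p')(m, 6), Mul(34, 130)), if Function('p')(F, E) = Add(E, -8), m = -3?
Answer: 4418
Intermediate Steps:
Function('p')(F, E) = Add(-8, E)
Add(Function('p')(m, 6), Mul(34, 130)) = Add(Add(-8, 6), Mul(34, 130)) = Add(-2, 4420) = 4418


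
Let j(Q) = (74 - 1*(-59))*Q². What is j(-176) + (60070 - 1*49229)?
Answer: 4130649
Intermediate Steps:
j(Q) = 133*Q² (j(Q) = (74 + 59)*Q² = 133*Q²)
j(-176) + (60070 - 1*49229) = 133*(-176)² + (60070 - 1*49229) = 133*30976 + (60070 - 49229) = 4119808 + 10841 = 4130649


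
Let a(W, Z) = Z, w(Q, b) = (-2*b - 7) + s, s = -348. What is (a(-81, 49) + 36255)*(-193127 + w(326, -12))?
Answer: -7023299232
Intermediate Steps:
w(Q, b) = -355 - 2*b (w(Q, b) = (-2*b - 7) - 348 = (-7 - 2*b) - 348 = -355 - 2*b)
(a(-81, 49) + 36255)*(-193127 + w(326, -12)) = (49 + 36255)*(-193127 + (-355 - 2*(-12))) = 36304*(-193127 + (-355 + 24)) = 36304*(-193127 - 331) = 36304*(-193458) = -7023299232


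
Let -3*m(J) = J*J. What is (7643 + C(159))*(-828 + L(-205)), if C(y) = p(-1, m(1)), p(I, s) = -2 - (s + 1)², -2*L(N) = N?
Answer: -99778015/18 ≈ -5.5432e+6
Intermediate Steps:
m(J) = -J²/3 (m(J) = -J*J/3 = -J²/3)
L(N) = -N/2
p(I, s) = -2 - (1 + s)²
C(y) = -22/9 (C(y) = -2 - (1 - ⅓*1²)² = -2 - (1 - ⅓*1)² = -2 - (1 - ⅓)² = -2 - (⅔)² = -2 - 1*4/9 = -2 - 4/9 = -22/9)
(7643 + C(159))*(-828 + L(-205)) = (7643 - 22/9)*(-828 - ½*(-205)) = 68765*(-828 + 205/2)/9 = (68765/9)*(-1451/2) = -99778015/18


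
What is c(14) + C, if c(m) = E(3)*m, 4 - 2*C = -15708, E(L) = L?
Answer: 7898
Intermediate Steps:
C = 7856 (C = 2 - ½*(-15708) = 2 + 7854 = 7856)
c(m) = 3*m
c(14) + C = 3*14 + 7856 = 42 + 7856 = 7898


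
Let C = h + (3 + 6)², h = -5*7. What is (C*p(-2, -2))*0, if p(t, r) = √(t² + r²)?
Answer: 0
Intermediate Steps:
p(t, r) = √(r² + t²)
h = -35
C = 46 (C = -35 + (3 + 6)² = -35 + 9² = -35 + 81 = 46)
(C*p(-2, -2))*0 = (46*√((-2)² + (-2)²))*0 = (46*√(4 + 4))*0 = (46*√8)*0 = (46*(2*√2))*0 = (92*√2)*0 = 0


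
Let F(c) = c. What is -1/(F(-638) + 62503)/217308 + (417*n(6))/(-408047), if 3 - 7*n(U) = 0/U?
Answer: -2402592270107/5485685700052740 ≈ -0.00043797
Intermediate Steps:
n(U) = 3/7 (n(U) = 3/7 - 0/U = 3/7 - ⅐*0 = 3/7 + 0 = 3/7)
-1/(F(-638) + 62503)/217308 + (417*n(6))/(-408047) = -1/(-638 + 62503)/217308 + (417*(3/7))/(-408047) = -1/61865*(1/217308) + (1251/7)*(-1/408047) = -1*1/61865*(1/217308) - 1251/2856329 = -1/61865*1/217308 - 1251/2856329 = -1/13443759420 - 1251/2856329 = -2402592270107/5485685700052740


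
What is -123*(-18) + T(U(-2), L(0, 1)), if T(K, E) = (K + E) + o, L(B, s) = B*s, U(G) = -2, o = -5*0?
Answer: 2212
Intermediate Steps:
o = 0
T(K, E) = E + K (T(K, E) = (K + E) + 0 = (E + K) + 0 = E + K)
-123*(-18) + T(U(-2), L(0, 1)) = -123*(-18) + (0*1 - 2) = 2214 + (0 - 2) = 2214 - 2 = 2212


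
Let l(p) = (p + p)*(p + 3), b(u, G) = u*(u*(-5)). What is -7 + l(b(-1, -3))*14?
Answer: 273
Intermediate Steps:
b(u, G) = -5*u**2 (b(u, G) = u*(-5*u) = -5*u**2)
l(p) = 2*p*(3 + p) (l(p) = (2*p)*(3 + p) = 2*p*(3 + p))
-7 + l(b(-1, -3))*14 = -7 + (2*(-5*(-1)**2)*(3 - 5*(-1)**2))*14 = -7 + (2*(-5*1)*(3 - 5*1))*14 = -7 + (2*(-5)*(3 - 5))*14 = -7 + (2*(-5)*(-2))*14 = -7 + 20*14 = -7 + 280 = 273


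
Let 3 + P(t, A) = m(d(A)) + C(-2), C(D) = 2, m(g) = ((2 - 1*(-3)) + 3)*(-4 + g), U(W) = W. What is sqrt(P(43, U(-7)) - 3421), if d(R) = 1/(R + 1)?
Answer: I*sqrt(31098)/3 ≈ 58.782*I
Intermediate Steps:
d(R) = 1/(1 + R)
m(g) = -32 + 8*g (m(g) = ((2 + 3) + 3)*(-4 + g) = (5 + 3)*(-4 + g) = 8*(-4 + g) = -32 + 8*g)
P(t, A) = -33 + 8/(1 + A) (P(t, A) = -3 + ((-32 + 8/(1 + A)) + 2) = -3 + (-30 + 8/(1 + A)) = -33 + 8/(1 + A))
sqrt(P(43, U(-7)) - 3421) = sqrt((-25 - 33*(-7))/(1 - 7) - 3421) = sqrt((-25 + 231)/(-6) - 3421) = sqrt(-1/6*206 - 3421) = sqrt(-103/3 - 3421) = sqrt(-10366/3) = I*sqrt(31098)/3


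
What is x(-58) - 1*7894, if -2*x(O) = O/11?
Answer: -86805/11 ≈ -7891.4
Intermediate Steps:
x(O) = -O/22 (x(O) = -O/(2*11) = -O/22)
x(-58) - 1*7894 = -1/22*(-58) - 1*7894 = 29/11 - 7894 = -86805/11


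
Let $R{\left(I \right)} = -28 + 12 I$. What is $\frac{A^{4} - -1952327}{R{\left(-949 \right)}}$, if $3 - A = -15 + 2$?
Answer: $- \frac{2017863}{11416} \approx -176.76$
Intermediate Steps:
$A = 16$ ($A = 3 - \left(-15 + 2\right) = 3 - -13 = 3 + 13 = 16$)
$\frac{A^{4} - -1952327}{R{\left(-949 \right)}} = \frac{16^{4} - -1952327}{-28 + 12 \left(-949\right)} = \frac{65536 + 1952327}{-28 - 11388} = \frac{2017863}{-11416} = 2017863 \left(- \frac{1}{11416}\right) = - \frac{2017863}{11416}$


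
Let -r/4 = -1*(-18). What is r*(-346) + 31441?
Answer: 56353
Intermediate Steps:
r = -72 (r = -(-4)*(-18) = -4*18 = -72)
r*(-346) + 31441 = -72*(-346) + 31441 = 24912 + 31441 = 56353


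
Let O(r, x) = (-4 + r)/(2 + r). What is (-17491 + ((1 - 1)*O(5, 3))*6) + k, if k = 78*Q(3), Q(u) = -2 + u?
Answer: -17413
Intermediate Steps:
k = 78 (k = 78*(-2 + 3) = 78*1 = 78)
O(r, x) = (-4 + r)/(2 + r)
(-17491 + ((1 - 1)*O(5, 3))*6) + k = (-17491 + ((1 - 1)*((-4 + 5)/(2 + 5)))*6) + 78 = (-17491 + (0*(1/7))*6) + 78 = (-17491 + (0*((⅐)*1))*6) + 78 = (-17491 + (0*(⅐))*6) + 78 = (-17491 + 0*6) + 78 = (-17491 + 0) + 78 = -17491 + 78 = -17413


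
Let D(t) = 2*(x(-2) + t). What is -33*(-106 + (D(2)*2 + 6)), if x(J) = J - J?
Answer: 3036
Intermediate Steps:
x(J) = 0
D(t) = 2*t (D(t) = 2*(0 + t) = 2*t)
-33*(-106 + (D(2)*2 + 6)) = -33*(-106 + ((2*2)*2 + 6)) = -33*(-106 + (4*2 + 6)) = -33*(-106 + (8 + 6)) = -33*(-106 + 14) = -33*(-92) = 3036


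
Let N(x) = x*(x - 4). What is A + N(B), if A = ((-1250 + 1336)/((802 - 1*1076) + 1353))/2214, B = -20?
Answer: 573337483/1194453 ≈ 480.00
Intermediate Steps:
N(x) = x*(-4 + x)
A = 43/1194453 (A = (86/((802 - 1076) + 1353))*(1/2214) = (86/(-274 + 1353))*(1/2214) = (86/1079)*(1/2214) = 43/1194453 ≈ 3.6000e-5)
A + N(B) = 43/1194453 - 20*(-4 - 20) = 43/1194453 - 20*(-24) = 43/1194453 + 480 = 573337483/1194453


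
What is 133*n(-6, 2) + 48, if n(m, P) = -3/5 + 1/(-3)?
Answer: -1142/15 ≈ -76.133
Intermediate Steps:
n(m, P) = -14/15 (n(m, P) = -3*⅕ + 1*(-⅓) = -⅗ - ⅓ = -14/15)
133*n(-6, 2) + 48 = 133*(-14/15) + 48 = -1862/15 + 48 = -1142/15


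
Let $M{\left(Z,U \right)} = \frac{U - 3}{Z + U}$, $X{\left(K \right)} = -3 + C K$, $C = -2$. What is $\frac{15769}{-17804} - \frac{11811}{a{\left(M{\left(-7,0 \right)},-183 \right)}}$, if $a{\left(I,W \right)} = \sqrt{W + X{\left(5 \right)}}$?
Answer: $- \frac{15769}{17804} + \frac{11811 i}{14} \approx -0.8857 + 843.64 i$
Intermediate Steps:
$X{\left(K \right)} = -3 - 2 K$
$M{\left(Z,U \right)} = \frac{-3 + U}{U + Z}$
$a{\left(I,W \right)} = \sqrt{-13 + W}$ ($a{\left(I,W \right)} = \sqrt{W - 13} = \sqrt{-13 + W}$)
$\frac{15769}{-17804} - \frac{11811}{a{\left(M{\left(-7,0 \right)},-183 \right)}} = \frac{15769}{-17804} - \frac{11811}{\sqrt{-13 - 183}} = 15769 \left(- \frac{1}{17804}\right) - \frac{11811}{\sqrt{-196}} = - \frac{15769}{17804} - \frac{11811}{14 i} = - \frac{15769}{17804} - 11811 \left(- \frac{i}{14}\right) = - \frac{15769}{17804} + \frac{11811 i}{14}$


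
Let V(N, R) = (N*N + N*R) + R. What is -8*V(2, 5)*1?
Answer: -152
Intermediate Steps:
V(N, R) = R + N² + N*R (V(N, R) = (N² + N*R) + R = R + N² + N*R)
-8*V(2, 5)*1 = -8*(5 + 2² + 2*5)*1 = -8*(5 + 4 + 10)*1 = -8*19*1 = -152*1 = -152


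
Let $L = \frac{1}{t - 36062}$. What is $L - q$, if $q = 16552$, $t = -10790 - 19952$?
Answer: $- \frac{1105739809}{66804} \approx -16552.0$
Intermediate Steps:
$t = -30742$
$L = - \frac{1}{66804}$ ($L = \frac{1}{-30742 - 36062} = \frac{1}{-66804} = - \frac{1}{66804} \approx -1.4969 \cdot 10^{-5}$)
$L - q = - \frac{1}{66804} - 16552 = - \frac{1105739809}{66804}$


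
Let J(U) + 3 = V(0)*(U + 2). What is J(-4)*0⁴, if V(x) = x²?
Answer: 0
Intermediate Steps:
J(U) = -3 (J(U) = -3 + 0²*(U + 2) = -3 + 0*(2 + U) = -3 + 0 = -3)
J(-4)*0⁴ = -3*0⁴ = -3*0 = 0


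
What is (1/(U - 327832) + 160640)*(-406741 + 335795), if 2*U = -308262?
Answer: -5492819261687774/481963 ≈ -1.1397e+10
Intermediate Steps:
U = -154131 (U = (1/2)*(-308262) = -154131)
(1/(U - 327832) + 160640)*(-406741 + 335795) = (1/(-154131 - 327832) + 160640)*(-406741 + 335795) = (1/(-481963) + 160640)*(-70946) = (-1/481963 + 160640)*(-70946) = (77422536319/481963)*(-70946) = -5492819261687774/481963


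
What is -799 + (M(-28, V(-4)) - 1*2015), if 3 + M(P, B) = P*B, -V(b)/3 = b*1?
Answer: -3153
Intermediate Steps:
V(b) = -3*b
M(P, B) = -3 + B*P (M(P, B) = -3 + P*B = -3 + B*P)
-799 + (M(-28, V(-4)) - 1*2015) = -799 + ((-3 - 3*(-4)*(-28)) - 1*2015) = -799 + ((-3 + 12*(-28)) - 2015) = -799 + ((-3 - 336) - 2015) = -799 + (-339 - 2015) = -799 - 2354 = -3153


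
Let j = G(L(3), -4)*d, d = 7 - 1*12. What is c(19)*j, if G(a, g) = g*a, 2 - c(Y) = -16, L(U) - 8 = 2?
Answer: 3600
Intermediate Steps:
L(U) = 10 (L(U) = 8 + 2 = 10)
c(Y) = 18 (c(Y) = 2 - 1*(-16) = 2 + 16 = 18)
G(a, g) = a*g
d = -5 (d = 7 - 12 = -5)
j = 200 (j = (10*(-4))*(-5) = -40*(-5) = 200)
c(19)*j = 18*200 = 3600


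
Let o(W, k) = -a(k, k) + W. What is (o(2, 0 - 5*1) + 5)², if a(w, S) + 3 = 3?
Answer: 49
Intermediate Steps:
a(w, S) = 0 (a(w, S) = -3 + 3 = 0)
o(W, k) = W (o(W, k) = -1*0 + W = 0 + W = W)
(o(2, 0 - 5*1) + 5)² = (2 + 5)² = 7² = 49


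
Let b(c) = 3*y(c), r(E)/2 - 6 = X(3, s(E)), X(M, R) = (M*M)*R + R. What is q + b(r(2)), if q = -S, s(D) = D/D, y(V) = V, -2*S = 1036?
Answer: 614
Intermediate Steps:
S = -518 (S = -½*1036 = -518)
s(D) = 1
X(M, R) = R + R*M² (X(M, R) = M²*R + R = R*M² + R = R + R*M²)
r(E) = 32 (r(E) = 12 + 2*(1*(1 + 3²)) = 12 + 2*(1*(1 + 9)) = 12 + 2*(1*10) = 12 + 2*10 = 12 + 20 = 32)
b(c) = 3*c
q = 518 (q = -1*(-518) = 518)
q + b(r(2)) = 518 + 3*32 = 518 + 96 = 614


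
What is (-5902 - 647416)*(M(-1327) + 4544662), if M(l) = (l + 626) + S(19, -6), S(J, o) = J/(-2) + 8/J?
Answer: -56404266042007/19 ≈ -2.9686e+12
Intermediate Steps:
S(J, o) = 8/J - J/2 (S(J, o) = J*(-½) + 8/J = -J/2 + 8/J = 8/J - J/2)
M(l) = 23443/38 + l (M(l) = (l + 626) + (8/19 - ½*19) = (626 + l) + (8*(1/19) - 19/2) = (626 + l) + (8/19 - 19/2) = (626 + l) - 345/38 = 23443/38 + l)
(-5902 - 647416)*(M(-1327) + 4544662) = (-5902 - 647416)*((23443/38 - 1327) + 4544662) = -653318*(-26983/38 + 4544662) = -653318*172670173/38 = -56404266042007/19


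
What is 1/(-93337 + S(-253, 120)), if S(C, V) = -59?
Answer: -1/93396 ≈ -1.0707e-5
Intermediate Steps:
1/(-93337 + S(-253, 120)) = 1/(-93337 - 59) = 1/(-93396) = -1/93396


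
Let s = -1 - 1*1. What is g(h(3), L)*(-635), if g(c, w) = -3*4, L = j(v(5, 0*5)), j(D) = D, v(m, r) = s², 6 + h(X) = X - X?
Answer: 7620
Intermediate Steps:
s = -2 (s = -1 - 1 = -2)
h(X) = -6 (h(X) = -6 + (X - X) = -6 + 0 = -6)
v(m, r) = 4 (v(m, r) = (-2)² = 4)
L = 4
g(c, w) = -12
g(h(3), L)*(-635) = -12*(-635) = 7620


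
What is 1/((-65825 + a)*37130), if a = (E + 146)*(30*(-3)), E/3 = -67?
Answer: -1/2260288750 ≈ -4.4242e-10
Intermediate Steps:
E = -201 (E = 3*(-67) = -201)
a = 4950 (a = (-201 + 146)*(30*(-3)) = -55*(-90) = 4950)
1/((-65825 + a)*37130) = 1/((-65825 + 4950)*37130) = (1/37130)/(-60875) = -1/60875*1/37130 = -1/2260288750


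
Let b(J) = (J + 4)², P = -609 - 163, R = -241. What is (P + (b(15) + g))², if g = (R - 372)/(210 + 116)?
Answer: 18116890801/106276 ≈ 1.7047e+5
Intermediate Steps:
g = -613/326 (g = (-241 - 372)/(210 + 116) = -613/326 ≈ -1.8804)
P = -772
b(J) = (4 + J)²
(P + (b(15) + g))² = (-772 + ((4 + 15)² - 613/326))² = (-772 + (19² - 613/326))² = (-772 + (361 - 613/326))² = (-772 + 117073/326)² = (-134599/326)² = 18116890801/106276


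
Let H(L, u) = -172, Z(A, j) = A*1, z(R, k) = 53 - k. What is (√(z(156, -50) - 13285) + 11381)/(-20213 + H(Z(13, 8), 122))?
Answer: -11381/20385 - 13*I*√78/20385 ≈ -0.5583 - 0.0056322*I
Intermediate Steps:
Z(A, j) = A
(√(z(156, -50) - 13285) + 11381)/(-20213 + H(Z(13, 8), 122)) = (√((53 - 1*(-50)) - 13285) + 11381)/(-20213 - 172) = (√((53 + 50) - 13285) + 11381)/(-20385) = (√(103 - 13285) + 11381)*(-1/20385) = (√(-13182) + 11381)*(-1/20385) = (13*I*√78 + 11381)*(-1/20385) = (11381 + 13*I*√78)*(-1/20385) = -11381/20385 - 13*I*√78/20385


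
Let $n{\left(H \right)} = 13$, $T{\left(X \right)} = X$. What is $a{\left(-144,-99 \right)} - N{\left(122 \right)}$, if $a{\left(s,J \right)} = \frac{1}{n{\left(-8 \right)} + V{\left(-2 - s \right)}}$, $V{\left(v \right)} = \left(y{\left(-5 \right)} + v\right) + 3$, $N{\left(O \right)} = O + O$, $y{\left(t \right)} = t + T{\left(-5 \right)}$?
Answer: $- \frac{36111}{148} \approx -243.99$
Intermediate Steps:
$y{\left(t \right)} = -5 + t$ ($y{\left(t \right)} = t - 5 = -5 + t$)
$N{\left(O \right)} = 2 O$
$V{\left(v \right)} = -7 + v$ ($V{\left(v \right)} = \left(\left(-5 - 5\right) + v\right) + 3 = \left(-10 + v\right) + 3 = -7 + v$)
$a{\left(s,J \right)} = \frac{1}{4 - s}$ ($a{\left(s,J \right)} = \frac{1}{13 - \left(9 + s\right)} = \frac{1}{4 - s}$)
$a{\left(-144,-99 \right)} - N{\left(122 \right)} = - \frac{1}{-4 - 144} - 2 \cdot 122 = - \frac{1}{-148} - 244 = \left(-1\right) \left(- \frac{1}{148}\right) - 244 = \frac{1}{148} - 244 = - \frac{36111}{148}$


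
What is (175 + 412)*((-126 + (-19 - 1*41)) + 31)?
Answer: -90985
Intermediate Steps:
(175 + 412)*((-126 + (-19 - 1*41)) + 31) = 587*((-126 + (-19 - 41)) + 31) = 587*((-126 - 60) + 31) = 587*(-186 + 31) = 587*(-155) = -90985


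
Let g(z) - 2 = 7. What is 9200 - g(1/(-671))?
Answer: 9191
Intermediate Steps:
g(z) = 9 (g(z) = 2 + 7 = 9)
9200 - g(1/(-671)) = 9200 - 1*9 = 9200 - 9 = 9191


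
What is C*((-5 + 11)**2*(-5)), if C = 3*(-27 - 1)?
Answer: 15120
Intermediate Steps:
C = -84 (C = 3*(-28) = -84)
C*((-5 + 11)**2*(-5)) = -84*(-5 + 11)**2*(-5) = -84*6**2*(-5) = -3024*(-5) = -84*(-180) = 15120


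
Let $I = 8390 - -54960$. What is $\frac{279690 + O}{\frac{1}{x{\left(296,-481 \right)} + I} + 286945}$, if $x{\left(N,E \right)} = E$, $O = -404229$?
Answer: $- \frac{7829642391}{18039945206} \approx -0.43402$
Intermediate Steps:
$I = 63350$ ($I = 8390 + 54960 = 63350$)
$\frac{279690 + O}{\frac{1}{x{\left(296,-481 \right)} + I} + 286945} = \frac{279690 - 404229}{\frac{1}{-481 + 63350} + 286945} = - \frac{124539}{\frac{1}{62869} + 286945} = - \frac{124539}{\frac{18039945206}{62869}} = \left(-124539\right) \frac{62869}{18039945206} = - \frac{7829642391}{18039945206}$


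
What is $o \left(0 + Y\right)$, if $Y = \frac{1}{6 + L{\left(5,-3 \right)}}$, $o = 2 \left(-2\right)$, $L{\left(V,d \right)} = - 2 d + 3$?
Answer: $- \frac{4}{15} \approx -0.26667$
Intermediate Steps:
$L{\left(V,d \right)} = 3 - 2 d$
$o = -4$
$Y = \frac{1}{15}$ ($Y = \frac{1}{6 + \left(3 - -6\right)} = \frac{1}{6 + \left(3 + 6\right)} = \frac{1}{6 + 9} = \frac{1}{15} \approx 0.066667$)
$o \left(0 + Y\right) = - 4 \left(0 + \frac{1}{15}\right) = \left(-4\right) \frac{1}{15} = - \frac{4}{15}$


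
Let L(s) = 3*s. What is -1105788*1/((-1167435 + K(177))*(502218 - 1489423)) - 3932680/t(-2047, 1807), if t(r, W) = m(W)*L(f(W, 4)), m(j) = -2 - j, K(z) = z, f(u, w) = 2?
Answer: 377643111970691854/1042276093703505 ≈ 362.33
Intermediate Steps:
t(r, W) = -12 - 6*W (t(r, W) = (-2 - W)*(3*2) = (-2 - W)*6 = -12 - 6*W)
-1105788*1/((-1167435 + K(177))*(502218 - 1489423)) - 3932680/t(-2047, 1807) = -1105788*1/((-1167435 + 177)*(502218 - 1489423)) - 3932680/(-12 - 6*1807) = -1105788/((-1167258*(-987205))) - 3932680/(-12 - 10842) = -1105788/1152322933890 - 3932680/(-10854) = -1105788*1/1152322933890 - 3932680*(-1/10854) = -184298/192053822315 + 1966340/5427 = 377643111970691854/1042276093703505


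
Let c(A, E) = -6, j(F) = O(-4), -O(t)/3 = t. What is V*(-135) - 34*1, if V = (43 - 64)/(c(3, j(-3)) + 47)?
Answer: 1441/41 ≈ 35.146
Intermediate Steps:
O(t) = -3*t
j(F) = 12 (j(F) = -3*(-4) = 12)
V = -21/41 (V = (43 - 64)/(-6 + 47) = -21/41 ≈ -0.51220)
V*(-135) - 34*1 = -21/41*(-135) - 34*1 = 2835/41 - 34 = 1441/41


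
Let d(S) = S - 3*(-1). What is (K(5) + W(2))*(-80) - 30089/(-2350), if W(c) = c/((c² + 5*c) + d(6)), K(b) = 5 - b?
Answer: 316047/54050 ≈ 5.8473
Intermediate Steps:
d(S) = 3 + S (d(S) = S + 3 = 3 + S)
W(c) = c/(9 + c² + 5*c) (W(c) = c/((c² + 5*c) + (3 + 6)) = c/((c² + 5*c) + 9) = c/(9 + c² + 5*c))
(K(5) + W(2))*(-80) - 30089/(-2350) = ((5 - 1*5) + 2/(9 + 2² + 5*2))*(-80) - 30089/(-2350) = ((5 - 5) + 2/(9 + 4 + 10))*(-80) - 30089*(-1/2350) = (0 + 2/23)*(-80) + 30089/2350 = (2/23)*(-80) + 30089/2350 = -160/23 + 30089/2350 = 316047/54050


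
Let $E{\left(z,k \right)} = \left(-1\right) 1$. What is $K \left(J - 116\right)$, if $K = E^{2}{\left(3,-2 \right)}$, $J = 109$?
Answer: $-7$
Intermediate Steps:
$E{\left(z,k \right)} = -1$
$K = 1$ ($K = \left(-1\right)^{2} = 1$)
$K \left(J - 116\right) = 1 \left(109 - 116\right) = 1 \left(-7\right) = -7$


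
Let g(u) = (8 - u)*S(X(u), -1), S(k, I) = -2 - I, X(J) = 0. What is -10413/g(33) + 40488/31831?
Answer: -330444003/795775 ≈ -415.25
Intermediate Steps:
g(u) = -8 + u (g(u) = (8 - u)*(-2 - 1*(-1)) = (8 - u)*(-2 + 1) = (8 - u)*(-1) = -8 + u)
-10413/g(33) + 40488/31831 = -10413/(-8 + 33) + 40488/31831 = -10413/25 + 40488*(1/31831) = -10413*1/25 + 40488/31831 = -10413/25 + 40488/31831 = -330444003/795775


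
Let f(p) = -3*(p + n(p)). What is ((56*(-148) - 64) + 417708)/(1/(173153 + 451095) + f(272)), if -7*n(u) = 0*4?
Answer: -255539664288/509386367 ≈ -501.66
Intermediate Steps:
n(u) = 0 (n(u) = -0*4 = -⅐*0 = 0)
f(p) = -3*p (f(p) = -3*(p + 0) = -3*p)
((56*(-148) - 64) + 417708)/(1/(173153 + 451095) + f(272)) = ((56*(-148) - 64) + 417708)/(1/(173153 + 451095) - 3*272) = ((-8288 - 64) + 417708)/(1/624248 - 816) = (-8352 + 417708)/(1/624248 - 816) = 409356/(-509386367/624248) = 409356*(-624248/509386367) = -255539664288/509386367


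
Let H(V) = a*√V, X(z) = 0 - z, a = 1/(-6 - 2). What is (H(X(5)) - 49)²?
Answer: (392 + I*√5)²/64 ≈ 2400.9 + 27.392*I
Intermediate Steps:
a = -⅛ (a = 1/(-8) = -⅛ ≈ -0.12500)
X(z) = -z
H(V) = -√V/8
(H(X(5)) - 49)² = (-I*√5/8 - 49)² = (-49 - I*√5/8)²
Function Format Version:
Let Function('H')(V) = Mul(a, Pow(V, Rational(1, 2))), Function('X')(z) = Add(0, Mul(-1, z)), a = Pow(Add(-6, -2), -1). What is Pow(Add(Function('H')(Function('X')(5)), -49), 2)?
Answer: Mul(Rational(1, 64), Pow(Add(392, Mul(I, Pow(5, Rational(1, 2)))), 2)) ≈ Add(2400.9, Mul(27.392, I))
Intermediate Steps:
a = Rational(-1, 8) (a = Pow(-8, -1) = Rational(-1, 8) ≈ -0.12500)
Function('X')(z) = Mul(-1, z)
Function('H')(V) = Mul(Rational(-1, 8), Pow(V, Rational(1, 2)))
Pow(Add(Function('H')(Function('X')(5)), -49), 2) = Pow(Add(Mul(Rational(-1, 8), Pow(Mul(-1, 5), Rational(1, 2))), -49), 2) = Pow(Add(Mul(Rational(-1, 8), Pow(-5, Rational(1, 2))), -49), 2) = Pow(Add(Mul(Rational(-1, 8), Mul(I, Pow(5, Rational(1, 2)))), -49), 2) = Pow(Add(Mul(Rational(-1, 8), I, Pow(5, Rational(1, 2))), -49), 2) = Pow(Add(-49, Mul(Rational(-1, 8), I, Pow(5, Rational(1, 2)))), 2)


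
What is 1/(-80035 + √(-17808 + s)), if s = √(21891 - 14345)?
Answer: -1/(80035 - I*√(17808 - 7*√154)) ≈ -1.2494e-5 - 2.0782e-8*I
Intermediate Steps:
s = 7*√154 (s = √7546 = 7*√154 ≈ 86.868)
1/(-80035 + √(-17808 + s)) = 1/(-80035 + √(-17808 + 7*√154))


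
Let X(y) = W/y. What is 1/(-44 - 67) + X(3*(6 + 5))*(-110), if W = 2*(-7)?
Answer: 5179/111 ≈ 46.658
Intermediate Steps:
W = -14
X(y) = -14/y
1/(-44 - 67) + X(3*(6 + 5))*(-110) = 1/(-44 - 67) - 14*1/(3*(6 + 5))*(-110) = 1/(-111) - 14/(3*11)*(-110) = -1/111 - 14/33*(-110) = -1/111 + 140/3 = 5179/111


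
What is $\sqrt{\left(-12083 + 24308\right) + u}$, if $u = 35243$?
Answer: $2 \sqrt{11867} \approx 217.87$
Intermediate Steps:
$\sqrt{\left(-12083 + 24308\right) + u} = \sqrt{\left(-12083 + 24308\right) + 35243} = \sqrt{12225 + 35243} = \sqrt{47468} = 2 \sqrt{11867}$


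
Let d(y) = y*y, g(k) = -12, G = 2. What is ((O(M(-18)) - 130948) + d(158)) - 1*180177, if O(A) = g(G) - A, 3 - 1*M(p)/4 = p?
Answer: -286257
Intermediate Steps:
M(p) = 12 - 4*p
d(y) = y²
O(A) = -12 - A
((O(M(-18)) - 130948) + d(158)) - 1*180177 = (((-12 - (12 - 4*(-18))) - 130948) + 158²) - 1*180177 = (((-12 - (12 + 72)) - 130948) + 24964) - 180177 = (((-12 - 1*84) - 130948) + 24964) - 180177 = (((-12 - 84) - 130948) + 24964) - 180177 = ((-96 - 130948) + 24964) - 180177 = (-131044 + 24964) - 180177 = -106080 - 180177 = -286257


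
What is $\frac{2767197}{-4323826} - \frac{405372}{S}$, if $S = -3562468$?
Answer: $- \frac{155871014787}{296220995434} \approx -0.5262$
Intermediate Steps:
$\frac{2767197}{-4323826} - \frac{405372}{S} = \frac{2767197}{-4323826} - \frac{405372}{-3562468} = 2767197 \left(- \frac{1}{4323826}\right) - - \frac{101343}{890617} = - \frac{2767197}{4323826} + \frac{101343}{890617} = - \frac{155871014787}{296220995434}$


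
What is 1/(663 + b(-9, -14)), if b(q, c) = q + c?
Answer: 1/640 ≈ 0.0015625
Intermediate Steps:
b(q, c) = c + q
1/(663 + b(-9, -14)) = 1/(663 + (-14 - 9)) = 1/(663 - 23) = 1/640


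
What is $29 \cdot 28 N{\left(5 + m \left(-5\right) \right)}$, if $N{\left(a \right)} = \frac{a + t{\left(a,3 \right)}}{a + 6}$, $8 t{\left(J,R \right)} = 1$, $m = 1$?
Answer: $\frac{203}{12} \approx 16.917$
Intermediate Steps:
$t{\left(J,R \right)} = \frac{1}{8}$ ($t{\left(J,R \right)} = \frac{1}{8} \cdot 1 = \frac{1}{8}$)
$N{\left(a \right)} = \frac{\frac{1}{8} + a}{6 + a}$ ($N{\left(a \right)} = \frac{a + \frac{1}{8}}{a + 6} = \frac{\frac{1}{8} + a}{6 + a}$)
$29 \cdot 28 N{\left(5 + m \left(-5\right) \right)} = 29 \cdot 28 \frac{\frac{1}{8} + \left(5 + 1 \left(-5\right)\right)}{6 + \left(5 + 1 \left(-5\right)\right)} = 812 \frac{\frac{1}{8} + \left(5 - 5\right)}{6 + \left(5 - 5\right)} = 812 \frac{\frac{1}{8} + 0}{6 + 0} = 812 \cdot \frac{1}{6} \cdot \frac{1}{8} = 812 \cdot \frac{1}{48} = \frac{203}{12}$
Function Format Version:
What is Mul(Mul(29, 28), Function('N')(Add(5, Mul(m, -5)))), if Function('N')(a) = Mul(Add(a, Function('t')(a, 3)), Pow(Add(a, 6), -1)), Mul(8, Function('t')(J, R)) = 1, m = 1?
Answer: Rational(203, 12) ≈ 16.917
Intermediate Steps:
Function('t')(J, R) = Rational(1, 8) (Function('t')(J, R) = Mul(Rational(1, 8), 1) = Rational(1, 8))
Function('N')(a) = Mul(Pow(Add(6, a), -1), Add(Rational(1, 8), a)) (Function('N')(a) = Mul(Add(a, Rational(1, 8)), Pow(Add(a, 6), -1)) = Mul(Add(Rational(1, 8), a), Pow(Add(6, a), -1)) = Mul(Pow(Add(6, a), -1), Add(Rational(1, 8), a)))
Mul(Mul(29, 28), Function('N')(Add(5, Mul(m, -5)))) = Mul(Mul(29, 28), Mul(Pow(Add(6, Add(5, Mul(1, -5))), -1), Add(Rational(1, 8), Add(5, Mul(1, -5))))) = Mul(812, Mul(Pow(Add(6, Add(5, -5)), -1), Add(Rational(1, 8), Add(5, -5)))) = Mul(812, Mul(Pow(Add(6, 0), -1), Add(Rational(1, 8), 0))) = Mul(812, Mul(Pow(6, -1), Rational(1, 8))) = Mul(812, Mul(Rational(1, 6), Rational(1, 8))) = Mul(812, Rational(1, 48)) = Rational(203, 12)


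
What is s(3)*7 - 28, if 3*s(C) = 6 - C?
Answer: -21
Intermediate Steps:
s(C) = 2 - C/3 (s(C) = (6 - C)/3 = 2 - C/3)
s(3)*7 - 28 = (2 - 1/3*3)*7 - 28 = (2 - 1)*7 - 28 = 1*7 - 28 = 7 - 28 = -21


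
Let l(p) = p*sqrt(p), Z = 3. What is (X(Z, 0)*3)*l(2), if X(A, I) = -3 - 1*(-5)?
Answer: 12*sqrt(2) ≈ 16.971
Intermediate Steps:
X(A, I) = 2 (X(A, I) = -3 + 5 = 2)
l(p) = p**(3/2)
(X(Z, 0)*3)*l(2) = (2*3)*2**(3/2) = 6*(2*sqrt(2)) = 12*sqrt(2)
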